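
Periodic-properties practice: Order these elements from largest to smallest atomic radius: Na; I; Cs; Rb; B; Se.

Cs, Rb, Na, I, Se, B

B is in period 2, group 13; Na is in period 3, group 1; Se is in period 4, group 16; Rb is in period 5, group 1; I is in period 5, group 17; Cs is in period 6, group 1.
Atomic radius shrinks across a period as nuclear charge pulls the same shell inward, and grows down a group as new shells are added.
Neither a single period nor a single group — weigh both effects.
Se > B: period and group pull opposite ways; the down-group shift dominates (116 vs 85 pm).
I > Se: period and group pull opposite ways; the down-group shift dominates (133 vs 116 pm).
Na > I: period and group pull opposite ways; the across-period shift dominates (155 vs 133 pm).
Rb > Na: Rb sits below Na in group 1, so the down-group effect alone puts Rb larger.
Cs > Rb: Cs sits below Rb in group 1, so the down-group effect alone puts Cs larger.
For reference (pm): B 85, Na 155, Se 116, Rb 210, I 133, Cs 232.
So from largest to smallest: Cs > Rb > Na > I > Se > B.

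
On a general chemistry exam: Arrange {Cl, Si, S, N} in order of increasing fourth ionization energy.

Si < S < Cl < N

After 3 electrons have been removed, what remains? Cl³⁺ still has 4 valence electrons; Si³⁺ still has 1 valence electron; S³⁺ still has 3 valence electrons; N³⁺ still has 2 valence electrons.
All are still removing valence electrons, so compare the +3 ions as you would atoms: IE_4 generally rises across a period (higher Z_eff) and falls down a group (larger shell), subject to the usual subshell exceptions.
Valence configurations: Cl³⁺ [Ne]3s²3p², Si³⁺ [Ne]3s¹, S³⁺ [Ne]3s²3p¹, N³⁺ [He]2s².
Approximate IE_4 values (kJ/mol): Cl 5159, Si 4356, S 4556, N 7475.
So the fourth ionization energies run Si < S < Cl < N.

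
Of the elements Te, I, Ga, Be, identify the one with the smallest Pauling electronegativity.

Be

Be is in period 2, group 2; Ga is in period 4, group 13; Te is in period 5, group 16; I is in period 5, group 17.
Smaller atoms with higher effective nuclear charge are more electronegative.
Neither a single period nor a single group — weigh both effects.
Ga > Be: the two effects oppose for this pair; the across-period effect wins (1.81 vs 1.57).
Te > Ga: the two effects oppose for this pair; the across-period effect wins (2.10 vs 1.81).
I > Te: I lies to the right of Te in period 5, so the across-period effect alone puts I higher.
Tabulated electronegativity (Pauling): Be 1.57, Ga 1.81, Te 2.10, I 2.66.
The smallest Pauling electronegativity among these belongs to Be.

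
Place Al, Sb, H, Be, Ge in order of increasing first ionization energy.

H is in period 1, group 1; Be is in period 2, group 2; Al is in period 3, group 13; Ge is in period 4, group 14; Sb is in period 5, group 15.
First ionization energy rises across a period (greater Z_eff holds electrons more tightly) and falls down a group (valence electrons are farther from the nucleus).
These sit on a diagonal, where the across-period and down-group effects partly cancel.
Ge > Al: period and group pull opposite ways; the across-period shift dominates (762 vs 578 kJ/mol).
Sb > Ge: the two effects oppose for this pair; the across-period effect wins (831 vs 762 kJ/mol).
Be > Sb: the two effects oppose for this pair; the down-group effect wins (900 vs 831 kJ/mol).
H > Be: the two effects oppose for this pair; the down-group effect wins (1312 vs 900 kJ/mol).
Tabulated first ionization energy (kJ/mol): H 1312, Be 900, Al 578, Ge 762, Sb 831.
So from lowest to highest: Al < Ge < Sb < Be < H.

Al < Ge < Sb < Be < H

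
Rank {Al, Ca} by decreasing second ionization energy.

Al, Ca

IE_2 is the cost of taking one more electron from the +1 cation: Al⁺ still has 2 valence electrons; Ca⁺ still has 1 valence electron.
All are still removing valence electrons, so compare the +1 ions as you would atoms: IE_2 generally rises across a period (higher Z_eff) and falls down a group (larger shell), subject to the usual subshell exceptions.
Valence configurations: Al⁺ [Ne]3s², Ca⁺ [Ar]4s¹.
Approximate IE_2 values (kJ/mol): Al 1817, Ca 1145.
So the second ionization energies run Ca < Al.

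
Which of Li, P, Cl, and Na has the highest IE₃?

Li

Consider each +2 ion: Li²⁺ is already 1 electron into the core; P²⁺ still has 3 valence electrons; Cl²⁺ still has 5 valence electrons; Na²⁺ is already 1 electron into the core.
Pulling an electron out of a noble-gas core costs far more than removing a remaining valence electron, so Na and Li sit at the high end of IE_3.
Valence configurations: P²⁺ [Ne]3s²3p¹, Cl²⁺ [Ne]3s²3p³.
The numbers (kJ/mol): Li 11815, P 2914, Cl 3822, Na 6910.
So the third ionization energies run P < Cl < Na < Li.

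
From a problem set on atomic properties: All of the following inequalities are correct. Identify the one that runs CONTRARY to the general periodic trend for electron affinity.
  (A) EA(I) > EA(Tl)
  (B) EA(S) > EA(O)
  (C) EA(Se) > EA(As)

The general trend: electron affinity increases across a period and decreases down a group.
(A) I (period 5, group 17) vs Tl (period 6, group 13): the stated order agrees with the simple trend.
(B) S (period 3, group 16) vs O (period 2, group 16): the stated order contradicts the simple trend.
(C) Se (period 4, group 16) vs As (period 4, group 15): the stated order agrees with the simple trend.
The exception is (B): the compact 2p subshell of O repels the added electron more than S's larger 3p does.

(B)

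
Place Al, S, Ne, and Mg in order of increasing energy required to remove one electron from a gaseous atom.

Ne is in period 2, group 18; Mg is in period 3, group 2; Al is in period 3, group 13; S is in period 3, group 16.
First ionization energy rises across a period (greater Z_eff holds electrons more tightly) and falls down a group (valence electrons are farther from the nucleus).
Neither a single period nor a single group — weigh both effects.
Mg > Al: this pair runs against the simple trend — see the exception note.
S > Mg: both are in period 3; the period trend gives S the larger value.
Ne > S: relative to S, both the across-period and down-group shifts push Ne's first ionization energy up.
Note the exception: Mg has a higher first ionization energy than Al, contrary to the simple trend — Al's single 3p electron is easier to remove than one from Mg's filled 3s².
Approximate values (kJ/mol): Ne 2081, Mg 738, Al 578, S 1000.
So from lowest to highest: Al < Mg < S < Ne.

Al < Mg < S < Ne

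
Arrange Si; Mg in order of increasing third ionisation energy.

IE_3 is the cost of taking one more electron from the +2 cation: Si²⁺ still has 2 valence electrons; Mg²⁺ is the bare [Ne] core.
Pulling an electron out of a noble-gas core costs far more than removing a remaining valence electron, so Mg sits at the high end of IE_3.
Approximate IE_3 values (kJ/mol): Si 3232, Mg 7733.
So the third ionization energies run Si < Mg.

Si < Mg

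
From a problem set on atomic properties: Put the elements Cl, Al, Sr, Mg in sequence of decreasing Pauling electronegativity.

Cl, Al, Mg, Sr

Mg is in period 3, group 2; Al is in period 3, group 13; Cl is in period 3, group 17; Sr is in period 5, group 2.
Smaller atoms with higher effective nuclear charge are more electronegative.
These span different periods and groups, so the two trends combine.
Mg > Sr: they share group 2; the group trend gives Mg the larger value.
Al > Mg: Al lies to the right of Mg in period 3, so the across-period effect alone puts Al higher.
Cl > Al: Cl lies to the right of Al in period 3, so the across-period effect alone puts Cl higher.
Tabulated electronegativity (Pauling): Mg 1.31, Al 1.61, Cl 3.16, Sr 0.95.
So from highest to lowest: Cl > Al > Mg > Sr.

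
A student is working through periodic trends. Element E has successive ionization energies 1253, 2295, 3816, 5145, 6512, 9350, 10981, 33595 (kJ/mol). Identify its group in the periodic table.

Look for the largest jump between consecutive ionization energies: IE8/IE7 ≈ 3.1, far larger than any earlier ratio.
That jump marks the point where a core electron is being removed. So the atom has 7 valence electrons.
A main-group element with 7 valence electrons is in group 17.

Group 17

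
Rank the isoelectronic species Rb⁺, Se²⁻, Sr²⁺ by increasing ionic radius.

All of these have 36 electrons, so size is governed by nuclear charge alone: the more protons, the stronger the pull on the same electron cloud, and the smaller the ion.
Nuclear charges: Sr²⁺ (Z=38), Rb⁺ (Z=37), Se²⁻ (Z=34).
Smallest to largest: Sr²⁺ < Rb⁺ < Se²⁻.

Sr²⁺ < Rb⁺ < Se²⁻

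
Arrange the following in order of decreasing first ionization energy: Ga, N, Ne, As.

Ne > N > As > Ga

N is in period 2, group 15; Ne is in period 2, group 18; Ga is in period 4, group 13; As is in period 4, group 15.
Removing the outermost electron gets harder across a period and easier down a group.
Here both period and group differ, so the two effects have to be weighed against each other.
As > Ga: As lies to the right of Ga in period 4, so the across-period effect alone puts As higher.
N > As: N sits above As in group 15, so the down-group effect alone puts N higher.
Ne > N: Ne lies to the right of N in period 2, so the across-period effect alone puts Ne higher.
Approximate values (kJ/mol): N 1402, Ne 2081, Ga 579, As 947.
So from highest to lowest: Ne > N > As > Ga.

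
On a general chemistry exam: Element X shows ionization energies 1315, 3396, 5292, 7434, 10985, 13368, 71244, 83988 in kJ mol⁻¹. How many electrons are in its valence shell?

Look for the largest jump between consecutive ionization energies: IE7/IE6 ≈ 5.3, far larger than any earlier ratio.
That jump marks the point where a core electron is being removed. So the atom has 6 valence electrons.

6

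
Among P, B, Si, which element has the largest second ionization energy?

B

IE_2 is the cost of taking one more electron from the +1 cation: P⁺ still has 4 valence electrons; B⁺ still has 2 valence electrons; Si⁺ still has 3 valence electrons.
All are still removing valence electrons, so compare the +1 ions as you would atoms: IE_2 generally rises across a period (higher Z_eff) and falls down a group (larger shell), subject to the usual subshell exceptions.
Valence configurations: P⁺ [Ne]3s²3p², B⁺ [He]2s², Si⁺ [Ne]3s²3p¹.
Approximate IE_2 values (kJ/mol): P 1907, B 2427, Si 1577.
Putting it together, IE_2: Si < P < B.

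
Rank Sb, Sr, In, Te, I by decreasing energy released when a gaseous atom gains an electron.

Sr is in period 5, group 2; In is in period 5, group 13; Sb is in period 5, group 15; Te is in period 5, group 16; I is in period 5, group 17.
EA tends to increase across a period and decrease down a group, though the pattern is less regular than for IE or radius.
All lie in period 5, so electron affinity increases left to right.
So from highest to lowest: I > Te > Sb > In > Sr.

I > Te > Sb > In > Sr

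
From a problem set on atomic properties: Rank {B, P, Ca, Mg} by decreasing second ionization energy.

The second ionization energy removes an electron from the +1 ion. For each element: B⁺ still has 2 valence electrons; P⁺ still has 4 valence electrons; Ca⁺ still has 1 valence electron; Mg⁺ still has 1 valence electron.
All are still removing valence electrons, so compare the +1 ions as you would atoms: IE_2 generally rises across a period (higher Z_eff) and falls down a group (larger shell), subject to the usual subshell exceptions.
Valence configurations: B⁺ [He]2s², P⁺ [Ne]3s²3p², Ca⁺ [Ar]4s¹, Mg⁺ [Ne]3s¹.
Approximate IE_2 values (kJ/mol): B 2427, P 1907, Ca 1145, Mg 1451.
Overall IE_2 order: Ca < Mg < P < B.

B, P, Mg, Ca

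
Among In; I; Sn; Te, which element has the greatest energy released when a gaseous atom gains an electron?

In is in period 5, group 13; Sn is in period 5, group 14; Te is in period 5, group 16; I is in period 5, group 17.
Electron affinity generally becomes more exothermic across a period toward the halogens and less exothermic down a group.
All lie in period 5, so electron affinity increases left to right.
The greatest energy released when a gaseous atom gains an electron among these belongs to I.

I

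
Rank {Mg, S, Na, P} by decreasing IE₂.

Na > S > P > Mg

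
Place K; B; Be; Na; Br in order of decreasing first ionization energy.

Br > Be > B > Na > K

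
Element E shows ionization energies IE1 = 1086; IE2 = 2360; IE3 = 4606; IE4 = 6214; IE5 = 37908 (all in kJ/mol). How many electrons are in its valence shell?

Look for the largest jump between consecutive ionization energies: IE5/IE4 ≈ 6.1, far larger than any earlier ratio.
That jump marks the point where a core electron is being removed. So the atom has 4 valence electrons.

4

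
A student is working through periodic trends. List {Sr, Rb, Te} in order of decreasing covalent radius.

Rb is in period 5, group 1; Sr is in period 5, group 2; Te is in period 5, group 16.
Across a period the added protons contract the valence shell; down a group each new principal shell makes the atom larger.
All lie in period 5, so atomic radius increases right to left.
So from largest to smallest: Rb > Sr > Te.

Rb > Sr > Te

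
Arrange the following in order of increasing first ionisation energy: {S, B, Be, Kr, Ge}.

Be is in period 2, group 2; B is in period 2, group 13; S is in period 3, group 16; Ge is in period 4, group 14; Kr is in period 4, group 18.
First ionization energy rises across a period (greater Z_eff holds electrons more tightly) and falls down a group (valence electrons are farther from the nucleus).
Neither a single period nor a single group — weigh both effects.
B > Ge: period and group pull opposite ways; the down-group shift dominates (801 vs 762 kJ/mol).
Be > B: this pair runs against the simple trend — see the exception note.
S > Be: the two effects oppose for this pair; the across-period effect wins (1000 vs 900 kJ/mol).
Kr > S: the two effects oppose for this pair; the across-period effect wins (1351 vs 1000 kJ/mol).
Note the exception: Be has a higher first ionization energy than B, contrary to the simple trend — removing B's lone 2p electron is easier than breaking Be's filled 2s².
For reference (kJ/mol): Be 900, B 801, S 1000, Ge 762, Kr 1351.
So from lowest to highest: Ge < B < Be < S < Kr.

Ge < B < Be < S < Kr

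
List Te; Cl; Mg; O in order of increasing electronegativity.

O is in period 2, group 16; Mg is in period 3, group 2; Cl is in period 3, group 17; Te is in period 5, group 16.
Smaller atoms with higher effective nuclear charge are more electronegative.
Here both period and group differ, so the two effects have to be weighed against each other.
Te > Mg: period and group pull opposite ways; the across-period shift dominates (2.10 vs 1.31).
Cl > Te: both effects reinforce here, so Cl is clearly the higher of the two.
O > Cl: period and group pull opposite ways; the down-group shift dominates (3.44 vs 3.16).
For reference (Pauling): O 3.44, Mg 1.31, Cl 3.16, Te 2.10.
So from lowest to highest: Mg < Te < Cl < O.

Mg < Te < Cl < O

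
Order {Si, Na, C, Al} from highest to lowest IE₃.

Na, C, Si, Al

Consider each +2 ion: Si²⁺ still has 2 valence electrons; Na²⁺ is already 1 electron into the core; C²⁺ still has 2 valence electrons; Al²⁺ still has 1 valence electron.
Core electrons are held far more tightly than valence electrons, so Na tops the IE_3 order.
Valence configurations: Si²⁺ [Ne]3s², C²⁺ [He]2s², Al²⁺ [Ne]3s¹.
Approximate IE_3 values (kJ/mol): Si 3232, Na 6910, C 4620, Al 2745.
Overall IE_3 order: Al < Si < C < Na.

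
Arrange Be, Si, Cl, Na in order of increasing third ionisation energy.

The third ionization energy removes an electron from the +2 ion. For each element: Be²⁺ is the bare [He] core; Si²⁺ still has 2 valence electrons; Cl²⁺ still has 5 valence electrons; Na²⁺ is already 1 electron into the core.
Breaking into a closed-shell core is much more expensive than removing a leftover valence electron — Na and Be have the largest IE_3 here.
Valence configurations: Si²⁺ [Ne]3s², Cl²⁺ [Ne]3s²3p³.
Tabulated IE_3 (kJ/mol): Be 14849, Si 3232, Cl 3822, Na 6910.
Putting it together, IE_3: Si < Cl < Na < Be.

Si < Cl < Na < Be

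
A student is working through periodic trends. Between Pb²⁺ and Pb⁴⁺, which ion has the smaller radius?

Both ions have Z = 82 protons, but Pb⁴⁺ has lost more electrons, so its remaining electrons feel a larger effective nuclear charge per electron and are pulled in more tightly.
Higher positive charge → smaller ion, so Pb²⁺ > Pb⁴⁺.

Pb⁴⁺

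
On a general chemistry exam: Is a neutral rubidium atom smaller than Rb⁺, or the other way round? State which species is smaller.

Rb⁺

Forming Rb⁺ removes 1 electron from Rb. Fewer electrons for the same nuclear charge means less shielding and a higher Z_eff on the remaining electrons, and for main-group metals the entire outer shell is lost.
A cation is smaller than its parent atom: Rb⁺ < Rb.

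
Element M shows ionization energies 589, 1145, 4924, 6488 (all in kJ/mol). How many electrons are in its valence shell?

Look for the largest jump between consecutive ionization energies: IE3/IE2 ≈ 4.3, far larger than any earlier ratio.
That jump marks the point where a core electron is being removed. So the atom has 2 valence electrons.

2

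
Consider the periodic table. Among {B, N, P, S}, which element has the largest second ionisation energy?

N

After 1 electron has been removed, what remains? B⁺ still has 2 valence electrons; N⁺ still has 4 valence electrons; P⁺ still has 4 valence electrons; S⁺ still has 5 valence electrons.
All are still removing valence electrons, so compare the +1 ions as you would atoms: IE_2 generally rises across a period (higher Z_eff) and falls down a group (larger shell), subject to the usual subshell exceptions.
Valence configurations: B⁺ [He]2s², N⁺ [He]2s²2p², P⁺ [Ne]3s²3p², S⁺ [Ne]3s²3p³.
Approximate IE_2 values (kJ/mol): B 2427, N 2856, P 1907, S 2252.
Putting it together, IE_2: P < S < B < N.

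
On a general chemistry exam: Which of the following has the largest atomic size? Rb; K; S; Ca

Rb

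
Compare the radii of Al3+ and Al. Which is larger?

Forming Al3+ removes 3 electrons from Al. Fewer electrons for the same nuclear charge means less shielding and a higher Z_eff on the remaining electrons, and for main-group metals the entire outer shell is lost.
A cation is smaller than its parent atom: Al3+ < Al.

Al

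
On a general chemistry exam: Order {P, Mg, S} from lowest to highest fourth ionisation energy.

S < P < Mg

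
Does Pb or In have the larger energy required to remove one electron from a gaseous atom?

Pb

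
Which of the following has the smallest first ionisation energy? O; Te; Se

Te

O is in period 2, group 16; Se is in period 4, group 16; Te is in period 5, group 16.
Removing the outermost electron gets harder across a period and easier down a group.
All are in group 16, so first ionization energy increases up the group.
The smallest first ionisation energy among these belongs to Te.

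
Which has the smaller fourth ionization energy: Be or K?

K

After 3 electrons have been removed, what remains? Be³⁺ is already 1 electron into the core; K³⁺ is already 2 electrons into the core.
All of these are removing an electron from a noble-gas core or deeper; the smaller core (lower principal quantum number) is held far more tightly, and within a period the higher nuclear charge binds the same core more tightly.
Tabulated IE_4 (kJ/mol): Be 21007, K 5877.
Putting it together, IE_4: K < Be.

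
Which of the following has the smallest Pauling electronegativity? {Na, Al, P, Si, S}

Na is in period 3, group 1; Al is in period 3, group 13; Si is in period 3, group 14; P is in period 3, group 15; S is in period 3, group 16.
EN rises left→right (higher Z_eff, smaller atoms) and falls top→bottom (larger, more shielded atoms).
All lie in period 3, so electronegativity increases left to right.
The smallest Pauling electronegativity among these belongs to Na.

Na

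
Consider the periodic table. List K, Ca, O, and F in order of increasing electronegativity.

O is in period 2, group 16; F is in period 2, group 17; K is in period 4, group 1; Ca is in period 4, group 2.
EN rises left→right (higher Z_eff, smaller atoms) and falls top→bottom (larger, more shielded atoms).
Here both period and group differ, so the two effects have to be weighed against each other.
Ca > K: Ca lies to the right of K in period 4, so the across-period effect alone puts Ca higher.
O > Ca: relative to Ca, both the across-period and down-group shifts push O's electronegativity up.
F > O: F lies to the right of O in period 2, so the across-period effect alone puts F higher.
Tabulated electronegativity (Pauling): O 3.44, F 3.98, K 0.82, Ca 1.00.
So from lowest to highest: K < Ca < O < F.

K, Ca, O, F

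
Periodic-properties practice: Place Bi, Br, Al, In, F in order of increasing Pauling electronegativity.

Atoms toward the upper right of the periodic table pull bonding electrons most strongly.
Here both period and group differ, so the two effects have to be weighed against each other.
In > Al: this pair runs against the simple trend — see the exception note.
Bi > In: period and group pull opposite ways; the across-period shift dominates (2.02 vs 1.78).
Br > Bi: both effects reinforce here, so Br is clearly the higher of the two.
F > Br: they share group 17; the group trend gives F the larger value.
Note the exception: In has a higher electronegativity than Al, contrary to the simple trend — poor shielding by filled d (and f) subshells raises the heavier element's effective nuclear charge more than the simple down-group trend predicts.
For reference (Pauling): F 3.98, Al 1.61, Br 2.96, In 1.78, Bi 2.02.
So from lowest to highest: Al < In < Bi < Br < F.

Al < In < Bi < Br < F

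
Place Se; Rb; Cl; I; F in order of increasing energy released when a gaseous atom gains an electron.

Rb < Se < I < F < Cl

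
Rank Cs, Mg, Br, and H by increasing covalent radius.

H < Br < Mg < Cs

H is in period 1, group 1; Mg is in period 3, group 2; Br is in period 4, group 17; Cs is in period 6, group 1.
Moving right in a period, electrons are added to the same shell under a stronger nuclear pull, so atoms get smaller; moving down, a new shell is opened and atoms get larger.
Here both period and group differ, so the two effects have to be weighed against each other.
Br > H: the two effects oppose for this pair; the down-group effect wins (114 vs 32 pm).
Mg > Br: the two effects oppose for this pair; the across-period effect wins (139 vs 114 pm).
Cs > Mg: relative to Mg, both the across-period and down-group shifts push Cs's atomic radius up.
Tabulated atomic radius (pm): H 32, Mg 139, Br 114, Cs 232.
So from smallest to largest: H < Br < Mg < Cs.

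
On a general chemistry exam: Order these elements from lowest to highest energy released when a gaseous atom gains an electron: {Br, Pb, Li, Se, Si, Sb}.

Pb < Li < Sb < Si < Se < Br

Li is in period 2, group 1; Si is in period 3, group 14; Se is in period 4, group 16; Br is in period 4, group 17; Sb is in period 5, group 15; Pb is in period 6, group 14.
EA tends to increase across a period and decrease down a group, though the pattern is less regular than for IE or radius.
These span different periods and groups, so the two trends combine.
Li > Pb: the two effects oppose for this pair; the down-group effect wins (60 vs 35 kJ/mol).
Sb > Li: the two effects oppose for this pair; the across-period effect wins (103 vs 60 kJ/mol).
Si > Sb: the two effects oppose for this pair; the down-group effect wins (134 vs 103 kJ/mol).
Se > Si: the two effects oppose for this pair; the across-period effect wins (195 vs 134 kJ/mol).
Br > Se: Br lies to the right of Se in period 4, so the across-period effect alone puts Br higher.
Approximate values (kJ/mol): Li 60, Si 134, Se 195, Br 325, Sb 103, Pb 35.
So from lowest to highest: Pb < Li < Sb < Si < Se < Br.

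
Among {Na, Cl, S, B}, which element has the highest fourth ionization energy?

The fourth ionization energy removes an electron from the +3 ion. For each element: Na³⁺ is already 2 electrons into the core; Cl³⁺ still has 4 valence electrons; S³⁺ still has 3 valence electrons; B³⁺ is the bare [He] core.
Pulling an electron out of a noble-gas core costs far more than removing a remaining valence electron, so Na and B sit at the high end of IE_4.
Valence configurations: Cl³⁺ [Ne]3s²3p², S³⁺ [Ne]3s²3p¹.
Tabulated IE_4 (kJ/mol): Na 9543, Cl 5159, S 4556, B 25026.
Putting it together, IE_4: S < Cl < Na < B.

B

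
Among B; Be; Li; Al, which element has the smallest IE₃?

Al

After 2 electrons have been removed, what remains? B²⁺ still has 1 valence electron; Be²⁺ is the bare [He] core; Li²⁺ is already 1 electron into the core; Al²⁺ still has 1 valence electron.
Core electrons are held far more tightly than valence electrons, so Li and Be top the IE_3 order.
Valence configurations: B²⁺ [He]2s¹, Al²⁺ [Ne]3s¹.
Approximate IE_3 values (kJ/mol): B 3660, Be 14849, Li 11815, Al 2745.
Hence IE_3: Al < B < Li < Be.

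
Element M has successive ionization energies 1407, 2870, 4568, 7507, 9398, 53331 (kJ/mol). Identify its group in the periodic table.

Group 15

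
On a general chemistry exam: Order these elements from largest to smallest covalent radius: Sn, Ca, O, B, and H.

H is in period 1, group 1; B is in period 2, group 13; O is in period 2, group 16; Ca is in period 4, group 2; Sn is in period 5, group 14.
Atomic radius shrinks across a period as nuclear charge pulls the same shell inward, and grows down a group as new shells are added.
Neither a single period nor a single group — weigh both effects.
O > H: the two effects oppose for this pair; the down-group effect wins (63 vs 32 pm).
B > O: both are in period 2; the period trend gives B the larger value.
Sn > B: period and group pull opposite ways; the down-group shift dominates (140 vs 85 pm).
Ca > Sn: the two effects oppose for this pair; the across-period effect wins (171 vs 140 pm).
Tabulated atomic radius (pm): H 32, B 85, O 63, Ca 171, Sn 140.
So from largest to smallest: Ca > Sn > B > O > H.

Ca > Sn > B > O > H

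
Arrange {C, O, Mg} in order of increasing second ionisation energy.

IE_2 is the cost of taking one more electron from the +1 cation: C⁺ still has 3 valence electrons; O⁺ still has 5 valence electrons; Mg⁺ still has 1 valence electron.
All are still removing valence electrons, so compare the +1 ions as you would atoms: IE_2 generally rises across a period (higher Z_eff) and falls down a group (larger shell), subject to the usual subshell exceptions.
Valence configurations: C⁺ [He]2s²2p¹, O⁺ [He]2s²2p³, Mg⁺ [Ne]3s¹.
Tabulated IE_2 (kJ/mol): C 2353, O 3388, Mg 1451.
Hence IE_2: Mg < C < O.

Mg < C < O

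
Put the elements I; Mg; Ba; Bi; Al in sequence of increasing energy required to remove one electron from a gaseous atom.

Ba < Al < Bi < Mg < I

Mg is in period 3, group 2; Al is in period 3, group 13; I is in period 5, group 17; Ba is in period 6, group 2; Bi is in period 6, group 15.
First ionization energy rises across a period (greater Z_eff holds electrons more tightly) and falls down a group (valence electrons are farther from the nucleus).
These span different periods and groups, so the two trends combine.
Al > Ba: relative to Ba, both the across-period and down-group shifts push Al's first ionization energy up.
Bi > Al: the two effects oppose for this pair; the across-period effect wins (703 vs 578 kJ/mol).
Mg > Bi: period and group pull opposite ways; the down-group shift dominates (738 vs 703 kJ/mol).
I > Mg: period and group pull opposite ways; the across-period shift dominates (1008 vs 738 kJ/mol).
Note the exception: Mg has a higher first ionization energy than Al, contrary to the simple trend — Al's single 3p electron is easier to remove than one from Mg's filled 3s².
Tabulated first ionization energy (kJ/mol): Mg 738, Al 578, I 1008, Ba 503, Bi 703.
So from lowest to highest: Ba < Al < Bi < Mg < I.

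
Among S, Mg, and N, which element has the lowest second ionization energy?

Consider each +1 ion: S⁺ still has 5 valence electrons; Mg⁺ still has 1 valence electron; N⁺ still has 4 valence electrons.
All are still removing valence electrons, so compare the +1 ions as you would atoms: IE_2 generally rises across a period (higher Z_eff) and falls down a group (larger shell), subject to the usual subshell exceptions.
Valence configurations: S⁺ [Ne]3s²3p³, Mg⁺ [Ne]3s¹, N⁺ [He]2s²2p².
The numbers (kJ/mol): S 2252, Mg 1451, N 2856.
Putting it together, IE_2: Mg < S < N.

Mg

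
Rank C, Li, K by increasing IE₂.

C < K < Li

The second ionization energy removes an electron from the +1 ion. For each element: C⁺ still has 3 valence electrons; Li⁺ is the bare [He] core; K⁺ is the bare [Ar] core.
Breaking into a closed-shell core is much more expensive than removing a leftover valence electron — K and Li have the largest IE_2 here.
The numbers (kJ/mol): C 2353, Li 7298, K 3052.
Overall IE_2 order: C < K < Li.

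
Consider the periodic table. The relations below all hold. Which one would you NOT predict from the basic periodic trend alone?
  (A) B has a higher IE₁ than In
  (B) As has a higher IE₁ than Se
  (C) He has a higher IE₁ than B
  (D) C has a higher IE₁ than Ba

(B)

The general trend: IE₁ increases across a period and decreases down a group.
(A) B (period 2, group 13) vs In (period 5, group 13): the stated order agrees with the simple trend.
(B) As (period 4, group 15) vs Se (period 4, group 16): the stated order contradicts the simple trend.
(C) He (period 1, group 18) vs B (period 2, group 13): the stated order agrees with the simple trend.
(D) C (period 2, group 14) vs Ba (period 6, group 2): the stated order agrees with the simple trend.
The exception is (B): Se (4p⁴) ionizes more easily than half-filled As (4p³).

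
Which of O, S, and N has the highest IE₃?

O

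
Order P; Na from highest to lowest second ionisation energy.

Na, P

IE_2 is the cost of taking one more electron from the +1 cation: P⁺ still has 4 valence electrons; Na⁺ is the bare [Ne] core.
Core electrons are held far more tightly than valence electrons, so Na tops the IE_2 order.
The numbers (kJ/mol): P 1907, Na 4562.
So the second ionization energies run P < Na.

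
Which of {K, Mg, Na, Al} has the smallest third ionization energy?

Al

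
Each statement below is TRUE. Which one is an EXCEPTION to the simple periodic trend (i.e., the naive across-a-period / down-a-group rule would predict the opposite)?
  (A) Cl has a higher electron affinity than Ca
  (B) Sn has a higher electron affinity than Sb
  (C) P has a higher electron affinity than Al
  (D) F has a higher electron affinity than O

The general trend: electron affinity increases across a period and decreases down a group.
(A) Cl (period 3, group 17) vs Ca (period 4, group 2): the stated order agrees with the simple trend.
(B) Sn (period 5, group 14) vs Sb (period 5, group 15): the stated order contradicts the simple trend.
(C) P (period 3, group 15) vs Al (period 3, group 13): the stated order agrees with the simple trend.
(D) F (period 2, group 17) vs O (period 2, group 16): the stated order agrees with the simple trend.
The exception is (B): adding an electron to Sb's half-filled 5p³ is unfavourable, so Sn has the more exothermic EA.

(B)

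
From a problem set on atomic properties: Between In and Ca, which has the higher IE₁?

Removing the outermost electron gets harder across a period and easier down a group.
These sit on a diagonal, where the across-period and down-group effects partly cancel.
Ca > In: the two effects oppose for this pair; the down-group effect wins (590 vs 558 kJ/mol).
For reference (kJ/mol): Ca 590, In 558.
So Ca has the higher IE₁ (Ca > In).

Ca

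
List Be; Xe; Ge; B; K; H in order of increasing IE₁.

K, Ge, B, Be, Xe, H

Across a period the outer electron is held more tightly (higher IE₁); down a group it sits in a higher shell, more shielded, and comes off more easily.
These span different periods and groups, so the two trends combine.
Ge > K: Ge lies to the right of K in period 4, so the across-period effect alone puts Ge higher.
B > Ge: period and group pull opposite ways; the down-group shift dominates (801 vs 762 kJ/mol).
Be > B: this pair runs against the simple trend — see the exception note.
Xe > Be: period and group pull opposite ways; the across-period shift dominates (1170 vs 900 kJ/mol).
H > Xe: the two effects oppose for this pair; the down-group effect wins (1312 vs 1170 kJ/mol).
Note the exception: Be has a higher first ionization energy than B, contrary to the simple trend — removing B's lone 2p electron is easier than breaking Be's filled 2s².
For reference (kJ/mol): H 1312, Be 900, B 801, K 419, Ge 762, Xe 1170.
So from lowest to highest: K < Ge < B < Be < Xe < H.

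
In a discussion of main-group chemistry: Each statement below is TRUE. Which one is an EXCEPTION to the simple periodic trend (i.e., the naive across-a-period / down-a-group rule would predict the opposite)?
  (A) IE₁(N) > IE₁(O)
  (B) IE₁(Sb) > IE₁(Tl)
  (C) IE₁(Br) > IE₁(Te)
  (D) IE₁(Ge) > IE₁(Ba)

The general trend: IE₁ increases across a period and decreases down a group.
(A) N (period 2, group 15) vs O (period 2, group 16): the stated order contradicts the simple trend.
(B) Sb (period 5, group 15) vs Tl (period 6, group 13): the stated order agrees with the simple trend.
(C) Br (period 4, group 17) vs Te (period 5, group 16): the stated order agrees with the simple trend.
(D) Ge (period 4, group 14) vs Ba (period 6, group 2): the stated order agrees with the simple trend.
The exception is (A): pairing an electron in O's 2p⁴ costs repulsion energy, so O ionizes more easily than half-filled N (2p³).

(A)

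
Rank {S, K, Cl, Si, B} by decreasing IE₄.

IE_4 is the cost of taking one more electron from the +3 cation: S³⁺ still has 3 valence electrons; K³⁺ is already 2 electrons into the core; Cl³⁺ still has 4 valence electrons; Si³⁺ still has 1 valence electron; B³⁺ is the bare [He] core.
Core electrons are held far more tightly than valence electrons, so K and B top the IE_4 order.
Valence configurations: S³⁺ [Ne]3s²3p¹, Cl³⁺ [Ne]3s²3p², Si³⁺ [Ne]3s¹.
Approximate IE_4 values (kJ/mol): S 4556, K 5877, Cl 5159, Si 4356, B 25026.
Overall IE_4 order: Si < S < Cl < K < B.

B, K, Cl, S, Si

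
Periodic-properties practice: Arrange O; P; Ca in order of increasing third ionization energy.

P, Ca, O

The third ionization energy removes an electron from the +2 ion. For each element: O²⁺ still has 4 valence electrons; P²⁺ still has 3 valence electrons; Ca²⁺ is the bare [Ar] core.
Usually core removal costs more than valence removal, but here the competition is close: a tightly held n=2 valence electron can cost more to remove than an n=3 core electron, so the actual values have to decide it.
Valence configurations: O²⁺ [He]2s²2p², P²⁺ [Ne]3s²3p¹.
The numbers (kJ/mol): O 5300, P 2914, Ca 4912.
Putting it together, IE_3: P < Ca < O.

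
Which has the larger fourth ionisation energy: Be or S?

Be

After 3 electrons have been removed, what remains? Be³⁺ is already 1 electron into the core; S³⁺ still has 3 valence electrons.
Breaking into a closed-shell core is much more expensive than removing a leftover valence electron — Be has the largest IE_4 here.
Approximate IE_4 values (kJ/mol): Be 21007, S 4556.
Putting it together, IE_4: S < Be.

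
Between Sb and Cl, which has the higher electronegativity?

Cl is in period 3, group 17; Sb is in period 5, group 15.
Smaller atoms with higher effective nuclear charge are more electronegative.
Here both period and group differ, so the two effects have to be weighed against each other.
Cl > Sb: relative to Sb, both the across-period and down-group shifts push Cl's electronegativity up.
Approximate values (Pauling): Cl 3.16, Sb 2.05.
So Cl has the higher electronegativity (Cl > Sb).

Cl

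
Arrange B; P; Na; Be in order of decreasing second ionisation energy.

IE_2 is the cost of taking one more electron from the +1 cation: B⁺ still has 2 valence electrons; P⁺ still has 4 valence electrons; Na⁺ is the bare [Ne] core; Be⁺ still has 1 valence electron.
Core electrons are held far more tightly than valence electrons, so Na tops the IE_2 order.
Valence configurations: B⁺ [He]2s², P⁺ [Ne]3s²3p², Be⁺ [He]2s¹.
Tabulated IE_2 (kJ/mol): B 2427, P 1907, Na 4562, Be 1757.
So the second ionization energies run Be < P < B < Na.

Na, B, P, Be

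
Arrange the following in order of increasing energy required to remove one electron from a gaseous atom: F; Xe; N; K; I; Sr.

K < Sr < I < Xe < N < F

N is in period 2, group 15; F is in period 2, group 17; K is in period 4, group 1; Sr is in period 5, group 2; I is in period 5, group 17; Xe is in period 5, group 18.
IE₁ increases left→right with effective nuclear charge and decreases top→bottom as the valence shell moves farther out.
Here both period and group differ, so the two effects have to be weighed against each other.
Sr > K: the two effects oppose for this pair; the across-period effect wins (550 vs 419 kJ/mol).
I > Sr: both are in period 5; the period trend gives I the larger value.
Xe > I: both are in period 5; the period trend gives Xe the larger value.
N > Xe: period and group pull opposite ways; the down-group shift dominates (1402 vs 1170 kJ/mol).
F > N: both are in period 2; the period trend gives F the larger value.
Approximate values (kJ/mol): N 1402, F 1681, K 419, Sr 550, I 1008, Xe 1170.
So from lowest to highest: K < Sr < I < Xe < N < F.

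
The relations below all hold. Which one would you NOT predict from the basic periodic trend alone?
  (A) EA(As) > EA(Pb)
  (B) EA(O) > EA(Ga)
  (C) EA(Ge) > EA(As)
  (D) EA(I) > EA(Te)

(C)

The general trend: electron affinity increases across a period and decreases down a group.
(A) As (period 4, group 15) vs Pb (period 6, group 14): the stated order agrees with the simple trend.
(B) O (period 2, group 16) vs Ga (period 4, group 13): the stated order agrees with the simple trend.
(C) Ge (period 4, group 14) vs As (period 4, group 15): the stated order contradicts the simple trend.
(D) I (period 5, group 17) vs Te (period 5, group 16): the stated order agrees with the simple trend.
The exception is (C): adding an electron to As's half-filled 4p³ is unfavourable, so Ge (4p²) has the more exothermic EA.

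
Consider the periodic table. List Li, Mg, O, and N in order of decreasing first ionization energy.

N, O, Mg, Li

Li is in period 2, group 1; N is in period 2, group 15; O is in period 2, group 16; Mg is in period 3, group 2.
Removing the outermost electron gets harder across a period and easier down a group.
These span different periods and groups, so the two trends combine.
Mg > Li: the two effects oppose for this pair; the across-period effect wins (738 vs 520 kJ/mol).
O > Mg: both effects reinforce here, so O is clearly the higher of the two.
N > O: this pair runs against the simple trend — see the exception note.
Note the exception: N has a higher first ionization energy than O, contrary to the simple trend — pairing an electron in O's 2p⁴ costs repulsion energy, so O ionizes more easily than half-filled N (2p³).
Tabulated first ionization energy (kJ/mol): Li 520, N 1402, O 1314, Mg 738.
So from highest to lowest: N > O > Mg > Li.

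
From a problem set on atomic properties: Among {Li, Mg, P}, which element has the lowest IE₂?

Consider each +1 ion: Li⁺ is the bare [He] core; Mg⁺ still has 1 valence electron; P⁺ still has 4 valence electrons.
Core electrons are held far more tightly than valence electrons, so Li tops the IE_2 order.
Valence configurations: Mg⁺ [Ne]3s¹, P⁺ [Ne]3s²3p².
Approximate IE_2 values (kJ/mol): Li 7298, Mg 1451, P 1907.
Putting it together, IE_2: Mg < P < Li.

Mg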